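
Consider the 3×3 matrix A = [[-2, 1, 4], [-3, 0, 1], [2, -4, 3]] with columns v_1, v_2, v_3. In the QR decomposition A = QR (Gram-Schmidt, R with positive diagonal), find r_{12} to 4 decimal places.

v_1 = (-2, -3, 2); ‖v_1‖ = 4.1231, so e_1 = (-0.4851, -0.7276, 0.4851).
r_{12} = e_1·v_2 = -2.4254.

r_{12} = -2.4254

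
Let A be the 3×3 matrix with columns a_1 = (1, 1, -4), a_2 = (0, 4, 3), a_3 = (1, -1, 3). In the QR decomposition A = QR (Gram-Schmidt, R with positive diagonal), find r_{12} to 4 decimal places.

r_{12} = -1.8856

a_1 = (1, 1, -4); ‖a_1‖ = 4.2426, so e_1 = (0.2357, 0.2357, -0.9428).
r_{12} = e_1·a_2 = -1.8856.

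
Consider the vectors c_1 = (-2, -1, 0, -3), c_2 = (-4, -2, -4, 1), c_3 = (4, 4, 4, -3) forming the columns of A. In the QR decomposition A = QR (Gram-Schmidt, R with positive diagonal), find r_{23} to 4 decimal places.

r_{23} = -7.1701

c_1 = (-2, -1, 0, -3); ‖c_1‖ = 3.7417, so e_1 = (-0.5345, -0.2673, 0.0000, -0.8018).
e_1·c_2 = (-0.5345)·(-4) + (-0.2673)·(-2) + 0.0000·(-4) + (-0.8018)·1 = 1.8708.
u_2 = c_2 − 1.8708·e_1 = (-3.0000, -1.5000, -4.0000, 2.5000).
‖u_2‖ = 5.7879, so e_2 = (-0.5183, -0.2592, -0.6911, 0.4319).
r_{23} = e_2·c_3 = -7.1701.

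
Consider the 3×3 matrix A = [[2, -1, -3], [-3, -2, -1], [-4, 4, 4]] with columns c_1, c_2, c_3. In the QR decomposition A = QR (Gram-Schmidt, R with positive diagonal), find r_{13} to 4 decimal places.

e_1 = c_1/‖c_1‖ = (2, -3, -4)/5.3852 = (0.3714, -0.5571, -0.7428).
r_{13} = e_1·c_3 = -3.5282.

r_{13} = -3.5282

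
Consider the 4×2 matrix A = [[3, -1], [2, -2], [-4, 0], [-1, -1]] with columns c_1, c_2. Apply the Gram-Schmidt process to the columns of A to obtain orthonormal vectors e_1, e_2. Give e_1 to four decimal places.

c_1 = (3, 2, -4, -1); ‖c_1‖ = 5.4772, so e_1 = (0.5477, 0.3651, -0.7303, -0.1826).

e_1 = (0.5477, 0.3651, -0.7303, -0.1826)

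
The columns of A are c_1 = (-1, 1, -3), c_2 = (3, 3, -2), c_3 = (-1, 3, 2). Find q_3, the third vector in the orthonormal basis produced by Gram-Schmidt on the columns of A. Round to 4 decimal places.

c_1 = (-1, 1, -3); ‖c_1‖ = 3.3166, so q_1 = (-0.3015, 0.3015, -0.9045).
q_1·c_2 = (-0.3015)·3 + 0.3015·3 + (-0.9045)·(-2) = 1.8091.
u_2 = c_2 − 1.8091·q_1 = (3.5455, 2.4545, -0.3636).
‖u_2‖ = 4.3275, so q_2 = (0.8193, 0.5672, -0.0840).
q_1·c_3 = (-0.3015)·(-1) + 0.3015·3 + (-0.9045)·2 = -0.6030; q_2·c_3 = 0.8193·(-1) + 0.5672·3 + (-0.0840)·2 = 0.7142.
u_3 = c_3 + 0.6030·q_1 − 0.7142·q_2 = (-1.7670, 2.7767, 1.5146).
‖u_3‖ = 3.6230, so q_3 = (-0.4877, 0.7664, 0.4180).

q_3 = (-0.4877, 0.7664, 0.4180)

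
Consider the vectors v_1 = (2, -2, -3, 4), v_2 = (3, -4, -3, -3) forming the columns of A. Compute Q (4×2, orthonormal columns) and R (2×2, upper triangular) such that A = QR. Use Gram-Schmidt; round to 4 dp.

q_1 = v_1/‖v_1‖ = (2, -2, -3, 4)/5.7446 = (0.3482, -0.3482, -0.5222, 0.6963).
r_{12} = q_1·v_2 = 1.9149.
u_2 = v_2 − 1.9149·q_1 = (2.3333, -3.3333, -2.0000, -4.3333).
‖u_2‖ = 6.2716, so q_2 = (0.3720, -0.5315, -0.3189, -0.6909).

Q = [[0.3482, 0.3720], [-0.3482, -0.5315], [-0.5222, -0.3189], [0.6963, -0.6909]], R = [[5.7446, 1.9149], [0.0000, 6.2716]]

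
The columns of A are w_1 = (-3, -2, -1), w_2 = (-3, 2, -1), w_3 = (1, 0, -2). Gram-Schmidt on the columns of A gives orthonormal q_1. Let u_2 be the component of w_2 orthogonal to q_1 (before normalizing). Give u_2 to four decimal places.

u_2 = (-1.7143, 2.8571, -0.5714)

w_1 = (-3, -2, -1); ‖w_1‖ = 3.7417, so q_1 = (-0.8018, -0.5345, -0.2673).
q_1·w_2 = (-0.8018)·(-3) + (-0.5345)·2 + (-0.2673)·(-1) = 1.6036.
u_2 = w_2 − 1.6036·q_1 = (-1.7143, 2.8571, -0.5714).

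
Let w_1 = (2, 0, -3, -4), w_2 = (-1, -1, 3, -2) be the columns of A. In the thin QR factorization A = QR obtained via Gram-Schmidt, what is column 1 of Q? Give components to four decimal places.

q_1 = w_1/‖w_1‖ = (2, 0, -3, -4)/5.3852 = (0.3714, 0.0000, -0.5571, -0.7428).

q_1 = (0.3714, 0.0000, -0.5571, -0.7428)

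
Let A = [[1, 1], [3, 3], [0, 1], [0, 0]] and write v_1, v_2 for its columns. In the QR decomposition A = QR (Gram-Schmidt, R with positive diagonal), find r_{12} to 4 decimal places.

q_1 = v_1/‖v_1‖ = (1, 3, 0, 0)/3.1623 = (0.3162, 0.9487, 0.0000, 0.0000).
r_{12} = q_1·v_2 = 3.1623.

r_{12} = 3.1623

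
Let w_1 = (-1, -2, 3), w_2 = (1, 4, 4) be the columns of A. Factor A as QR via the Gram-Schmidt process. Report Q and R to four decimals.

w_1 = (-1, -2, 3); ‖w_1‖ = 3.7417, so e_1 = (-0.2673, -0.5345, 0.8018).
e_1·w_2 = (-0.2673)·1 + (-0.5345)·4 + 0.8018·4 = 0.8018.
u_2 = w_2 − 0.8018·e_1 = (1.2143, 4.4286, 3.3571).
‖u_2‖ = 5.6883, so e_2 = (0.2135, 0.7785, 0.5902).

Q = [[-0.2673, 0.2135], [-0.5345, 0.7785], [0.8018, 0.5902]], R = [[3.7417, 0.8018], [0.0000, 5.6883]]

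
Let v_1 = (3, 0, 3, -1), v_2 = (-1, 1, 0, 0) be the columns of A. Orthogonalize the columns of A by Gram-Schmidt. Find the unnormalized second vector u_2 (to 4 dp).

u_2 = (-0.5263, 1.0000, 0.4737, -0.1579)

q_1 = v_1/‖v_1‖ = (3, 0, 3, -1)/4.3589 = (0.6882, 0.0000, 0.6882, -0.2294).
r_{12} = q_1·v_2 = -0.6882.
u_2 = v_2 + 0.6882·q_1 = (-0.5263, 1.0000, 0.4737, -0.1579).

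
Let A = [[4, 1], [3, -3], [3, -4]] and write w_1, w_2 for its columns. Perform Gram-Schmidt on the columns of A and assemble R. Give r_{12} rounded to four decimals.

r_{12} = -2.9155

e_1 = w_1/‖w_1‖ = (4, 3, 3)/5.8310 = (0.6860, 0.5145, 0.5145).
r_{12} = e_1·w_2 = -2.9155.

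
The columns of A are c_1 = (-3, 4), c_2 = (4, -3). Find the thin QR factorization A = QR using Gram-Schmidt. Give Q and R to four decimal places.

Q = [[-0.6000, 0.8000], [0.8000, 0.6000]], R = [[5.0000, -4.8000], [0.0000, 1.4000]]

c_1 = (-3, 4); ‖c_1‖ = 5.0000, so q_1 = (-0.6000, 0.8000).
q_1·c_2 = (-0.6000)·4 + 0.8000·(-3) = -4.8000.
u_2 = c_2 + 4.8000·q_1 = (1.1200, 0.8400).
‖u_2‖ = 1.4000, so q_2 = (0.8000, 0.6000).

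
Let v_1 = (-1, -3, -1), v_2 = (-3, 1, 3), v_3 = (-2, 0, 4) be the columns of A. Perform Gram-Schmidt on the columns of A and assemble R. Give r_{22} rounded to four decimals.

e_1 = v_1/‖v_1‖ = (-1, -3, -1)/3.3166 = (-0.3015, -0.9045, -0.3015).
r_{12} = e_1·v_2 = -0.9045.
u_2 = v_2 + 0.9045·e_1 = (-3.2727, 0.1818, 2.7273).
r_{22} = ‖u_2‖ = 4.2640.

r_{22} = 4.2640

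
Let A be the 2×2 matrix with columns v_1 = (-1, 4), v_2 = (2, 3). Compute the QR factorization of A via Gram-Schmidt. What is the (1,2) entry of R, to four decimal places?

v_1 = (-1, 4); ‖v_1‖ = 4.1231, so q_1 = (-0.2425, 0.9701).
r_{12} = q_1·v_2 = 2.4254.

r_{12} = 2.4254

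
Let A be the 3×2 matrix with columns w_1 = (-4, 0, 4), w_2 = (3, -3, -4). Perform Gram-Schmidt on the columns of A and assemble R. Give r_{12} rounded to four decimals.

r_{12} = -4.9497

w_1 = (-4, 0, 4); ‖w_1‖ = 5.6569, so q_1 = (-0.7071, 0.0000, 0.7071).
r_{12} = q_1·w_2 = -4.9497.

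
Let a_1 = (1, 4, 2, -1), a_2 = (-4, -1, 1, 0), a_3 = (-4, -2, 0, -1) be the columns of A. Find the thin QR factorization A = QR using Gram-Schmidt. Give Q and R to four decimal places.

a_1 = (1, 4, 2, -1); ‖a_1‖ = 4.6904, so e_1 = (0.2132, 0.8528, 0.4264, -0.2132).
e_1·a_2 = 0.2132·(-4) + 0.8528·(-1) + 0.4264·1 + (-0.2132)·0 = -1.2792.
u_2 = a_2 + 1.2792·e_1 = (-3.7273, 0.0909, 1.5455, -0.2727).
‖u_2‖ = 4.0452, so e_2 = (-0.9214, 0.0225, 0.3820, -0.0674).
e_1·a_3 = 0.2132·(-4) + 0.8528·(-2) + 0.4264·0 + (-0.2132)·(-1) = -2.3452; e_2·a_3 = (-0.9214)·(-4) + 0.0225·(-2) + 0.3820·0 + (-0.0674)·(-1) = 3.7081.
u_3 = a_3 + 2.3452·e_1 − 3.7081·e_2 = (-0.0833, -0.0833, -0.4167, -1.2500).
‖u_3‖ = 1.3229, so e_3 = (-0.0630, -0.0630, -0.3150, -0.9449).

Q = [[0.2132, -0.9214, -0.0630], [0.8528, 0.0225, -0.0630], [0.4264, 0.3820, -0.3150], [-0.2132, -0.0674, -0.9449]], R = [[4.6904, -1.2792, -2.3452], [0.0000, 4.0452, 3.7081], [0.0000, 0.0000, 1.3229]]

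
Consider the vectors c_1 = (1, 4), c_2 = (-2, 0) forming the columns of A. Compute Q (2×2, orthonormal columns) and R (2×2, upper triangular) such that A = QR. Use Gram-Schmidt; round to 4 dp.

Q = [[0.2425, -0.9701], [0.9701, 0.2425]], R = [[4.1231, -0.4851], [0.0000, 1.9403]]

c_1 = (1, 4); ‖c_1‖ = 4.1231, so e_1 = (0.2425, 0.9701).
e_1·c_2 = 0.2425·(-2) + 0.9701·0 = -0.4851.
u_2 = c_2 + 0.4851·e_1 = (-1.8824, 0.4706).
‖u_2‖ = 1.9403, so e_2 = (-0.9701, 0.2425).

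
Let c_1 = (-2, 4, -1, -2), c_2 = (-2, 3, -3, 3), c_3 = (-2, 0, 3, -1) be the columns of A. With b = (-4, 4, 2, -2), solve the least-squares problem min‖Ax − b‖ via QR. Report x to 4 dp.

x = (0.8059, 0.2000, 1.0844)

q_1 = c_1/‖c_1‖ = (-2, 4, -1, -2)/5.0000 = (-0.4000, 0.8000, -0.2000, -0.4000).
r_{12} = q_1·c_2 = 2.6000.
u_2 = c_2 − 2.6000·q_1 = (-0.9600, 0.9200, -2.4800, 4.0400).
‖u_2‖ = 4.9234, so q_2 = (-0.1950, 0.1869, -0.5037, 0.8206).
r_{13} = q_1·c_3 = 0.6000; r_{23} = q_2·c_3 = -1.9417.
u_3 = c_3 − 0.6000·q_1 + 1.9417·q_2 = (-2.1386, -0.1172, 2.1419, 0.8333).
‖u_3‖ = 3.1416, so q_3 = (-0.6807, -0.0373, 0.6818, 0.2653).
Qᵀb = (5.2000, -1.1212, 3.4069).
Back-substitute: x_3 = 3.4069/3.1416 = 1.0844.
x_2 = (-1.1212 + 1.9417·1.0844)/4.9234 = 0.2000.
x_1 = (5.2000 − 2.6000·0.2000 − 0.6000·1.0844)/5.0000 = 0.8059.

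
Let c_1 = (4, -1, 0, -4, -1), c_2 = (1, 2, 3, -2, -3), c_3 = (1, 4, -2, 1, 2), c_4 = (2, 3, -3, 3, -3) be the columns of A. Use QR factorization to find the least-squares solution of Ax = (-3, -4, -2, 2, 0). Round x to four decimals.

x = (-0.2838, -0.8211, -0.8774, 0.2356)

c_1 = (4, -1, 0, -4, -1); ‖c_1‖ = 5.8310, so q_1 = (0.6860, -0.1715, 0.0000, -0.6860, -0.1715).
q_1·c_2 = 0.6860·1 + (-0.1715)·2 + 0.0000·3 + (-0.6860)·(-2) + (-0.1715)·(-3) = 2.2295.
u_2 = c_2 − 2.2295·q_1 = (-0.5294, 2.3824, 3.0000, -0.4706, -2.6176).
‖u_2‖ = 4.6936, so q_2 = (-0.1128, 0.5076, 0.6392, -0.1003, -0.5577).
q_1·c_3 = 0.6860·1 + (-0.1715)·4 + 0.0000·(-2) + (-0.6860)·1 + (-0.1715)·2 = -1.0290; q_2·c_3 = (-0.1128)·1 + 0.5076·4 + 0.6392·(-2) + (-0.1003)·1 + (-0.5577)·2 = -0.5765.
u_3 = c_3 + 1.0290·q_1 + 0.5765·q_2 = (1.6409, 4.1162, -1.6315, 0.2363, 1.5020).
‖u_3‖ = 4.9607, so q_3 = (0.3308, 0.8297, -0.3289, 0.0476, 0.3028).
q_1·c_4 = 0.6860·2 + (-0.1715)·3 + 0.0000·(-3) + (-0.6860)·3 + (-0.1715)·(-3) = -0.6860; q_2·c_4 = (-0.1128)·2 + 0.5076·3 + 0.6392·(-3) + (-0.1003)·3 + (-0.5577)·(-3) = 0.7520; q_3·c_4 = 0.3308·2 + 0.8297·3 + (-0.3289)·(-3) + 0.0476·3 + 0.3028·(-3) = 3.3720.
u_4 = c_4 + 0.6860·q_1 − 0.7520·q_2 − 3.3720·q_3 = (1.4400, -0.2973, -2.3716, 2.4442, -3.7192).
‖u_4‖ = 5.2529, so q_4 = (0.2741, -0.0566, -0.4515, 0.4653, -0.7080).
Qᵀb = (-2.7440, -3.1708, -3.5583, 1.2375).
Back-substitute: x_4 = 1.2375/5.2529 = 0.2356.
x_3 = (-3.5583 − 3.3720·0.2356)/4.9607 = -0.8774.
x_2 = (-3.1708 + 0.5765·(-0.8774) − 0.7520·0.2356)/4.6936 = -0.8211.
x_1 = (-2.7440 − 2.2295·(-0.8211) + 1.0290·(-0.8774) + 0.6860·0.2356)/5.8310 = -0.2838.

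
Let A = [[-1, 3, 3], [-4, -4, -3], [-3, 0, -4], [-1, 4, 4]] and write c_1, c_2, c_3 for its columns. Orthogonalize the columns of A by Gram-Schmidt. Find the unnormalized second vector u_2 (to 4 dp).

c_1 = (-1, -4, -3, -1); ‖c_1‖ = 5.1962, so q_1 = (-0.1925, -0.7698, -0.5774, -0.1925).
q_1·c_2 = (-0.1925)·3 + (-0.7698)·(-4) + (-0.5774)·0 + (-0.1925)·4 = 1.7321.
u_2 = c_2 − 1.7321·q_1 = (3.3333, -2.6667, 1.0000, 4.3333).

u_2 = (3.3333, -2.6667, 1.0000, 4.3333)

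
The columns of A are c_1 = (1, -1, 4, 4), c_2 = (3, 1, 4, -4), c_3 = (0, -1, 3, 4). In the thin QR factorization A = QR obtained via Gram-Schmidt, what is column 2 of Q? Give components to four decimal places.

e_2 = (0.4545, 0.1636, 0.5817, -0.6544)

c_1 = (1, -1, 4, 4); ‖c_1‖ = 5.8310, so e_1 = (0.1715, -0.1715, 0.6860, 0.6860).
e_1·c_2 = 0.1715·3 + (-0.1715)·1 + 0.6860·4 + 0.6860·(-4) = 0.3430.
u_2 = c_2 − 0.3430·e_1 = (2.9412, 1.0588, 3.7647, -4.2353).
‖u_2‖ = 6.4717, so e_2 = (0.4545, 0.1636, 0.5817, -0.6544).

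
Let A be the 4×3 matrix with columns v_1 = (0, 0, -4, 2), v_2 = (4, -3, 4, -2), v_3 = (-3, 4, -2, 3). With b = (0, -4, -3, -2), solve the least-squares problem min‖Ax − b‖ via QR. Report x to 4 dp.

x = (0.3721, -1.3953, -1.9535)

v_1 = (0, 0, -4, 2); ‖v_1‖ = 4.4721, so e_1 = (0.0000, 0.0000, -0.8944, 0.4472).
e_1·v_2 = 0.0000·4 + 0.0000·(-3) + (-0.8944)·4 + 0.4472·(-2) = -4.4721.
u_2 = v_2 + 4.4721·e_1 = (4.0000, -3.0000, 0.0000, 0.0000).
‖u_2‖ = 5.0000, so e_2 = (0.8000, -0.6000, 0.0000, 0.0000).
e_1·v_3 = 0.0000·(-3) + 0.0000·4 + (-0.8944)·(-2) + 0.4472·3 = 3.1305; e_2·v_3 = 0.8000·(-3) + (-0.6000)·4 + 0.0000·(-2) + 0.0000·3 = -4.8000.
u_3 = v_3 − 3.1305·e_1 + 4.8000·e_2 = (0.8400, 1.1200, 0.8000, 1.6000).
‖u_3‖ = 2.2716, so e_3 = (0.3698, 0.4931, 0.3522, 0.7044).
Qᵀb = (1.7889, 2.4000, -4.4375).
Back-substitute: x_3 = -4.4375/2.2716 = -1.9535.
x_2 = (2.4000 + 4.8000·(-1.9535))/5.0000 = -1.3953.
x_1 = (1.7889 + 4.4721·(-1.3953) − 3.1305·(-1.9535))/4.4721 = 0.3721.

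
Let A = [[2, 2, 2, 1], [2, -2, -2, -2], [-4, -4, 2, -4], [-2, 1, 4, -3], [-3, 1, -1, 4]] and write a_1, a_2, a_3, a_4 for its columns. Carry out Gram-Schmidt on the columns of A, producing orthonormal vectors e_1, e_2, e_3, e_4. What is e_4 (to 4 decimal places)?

e_4 = (0.6565, -0.2540, 0.3551, -0.5864, 0.1858)

e_1 = a_1/‖a_1‖ = (2, 2, -4, -2, -3)/6.0828 = (0.3288, 0.3288, -0.6576, -0.3288, -0.4932).
r_{12} = e_1·a_2 = 1.8084.
u_2 = a_2 − 1.8084·e_1 = (1.4054, -2.5946, -2.8108, 1.5946, 1.8919).
‖u_2‖ = 4.7676, so e_2 = (0.2948, -0.5442, -0.5896, 0.3345, 0.3968).
r_{13} = e_1·a_3 = -2.1372; r_{23} = e_2·a_3 = 1.4399.
u_3 = a_3 + 2.1372·e_1 − 1.4399·e_2 = (2.2782, -0.5137, 1.4435, 2.8157, -2.6254).
‖u_3‖ = 4.7285, so e_3 = (0.4818, -0.1086, 0.3053, 0.5955, -0.5552).
r_{14} = e_1·a_4 = 1.3152; r_{24} = e_2·a_4 = 4.3254; r_{34} = e_3·a_4 = -4.5294.
u_4 = a_4 − 1.3152·e_1 − 4.3254·e_2 + 4.5294·e_3 = (1.4748, -0.5705, 0.7977, -1.3172, 0.4174).
‖u_4‖ = 2.2463, so e_4 = (0.6565, -0.2540, 0.3551, -0.5864, 0.1858).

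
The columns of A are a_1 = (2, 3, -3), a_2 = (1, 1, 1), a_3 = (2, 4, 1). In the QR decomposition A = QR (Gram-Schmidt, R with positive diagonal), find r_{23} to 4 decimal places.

a_1 = (2, 3, -3); ‖a_1‖ = 4.6904, so e_1 = (0.4264, 0.6396, -0.6396).
e_1·a_2 = 0.4264·1 + 0.6396·1 + (-0.6396)·1 = 0.4264.
u_2 = a_2 − 0.4264·e_1 = (0.8182, 0.7273, 1.2727).
‖u_2‖ = 1.6787, so e_2 = (0.4874, 0.4332, 0.7581).
r_{23} = e_2·a_3 = 3.4658.

r_{23} = 3.4658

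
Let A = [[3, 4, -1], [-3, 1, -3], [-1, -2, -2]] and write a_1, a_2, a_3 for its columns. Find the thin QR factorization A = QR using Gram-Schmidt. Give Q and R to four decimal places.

q_1 = a_1/‖a_1‖ = (3, -3, -1)/4.3589 = (0.6882, -0.6882, -0.2294).
r_{12} = q_1·a_2 = 2.5236.
u_2 = a_2 − 2.5236·q_1 = (2.2632, 2.7368, -1.4211).
‖u_2‖ = 3.8251, so q_2 = (0.5917, 0.7155, -0.3715).
r_{13} = q_1·a_3 = 1.8353; r_{23} = q_2·a_3 = -1.9951.
u_3 = a_3 − 1.8353·q_1 + 1.9951·q_2 = (-1.0827, -0.3094, -2.3201).
‖u_3‖ = 2.5790, so q_3 = (-0.4198, -0.1200, -0.8996).

Q = [[0.6882, 0.5917, -0.4198], [-0.6882, 0.7155, -0.1200], [-0.2294, -0.3715, -0.8996]], R = [[4.3589, 2.5236, 1.8353], [0.0000, 3.8251, -1.9951], [0.0000, 0.0000, 2.5790]]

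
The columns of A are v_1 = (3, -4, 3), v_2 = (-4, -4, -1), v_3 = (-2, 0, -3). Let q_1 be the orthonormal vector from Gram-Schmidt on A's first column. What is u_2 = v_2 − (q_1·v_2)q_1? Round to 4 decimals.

v_1 = (3, -4, 3); ‖v_1‖ = 5.8310, so q_1 = (0.5145, -0.6860, 0.5145).
q_1·v_2 = 0.5145·(-4) + (-0.6860)·(-4) + 0.5145·(-1) = 0.1715.
u_2 = v_2 − 0.1715·q_1 = (-4.0882, -3.8824, -1.0882).

u_2 = (-4.0882, -3.8824, -1.0882)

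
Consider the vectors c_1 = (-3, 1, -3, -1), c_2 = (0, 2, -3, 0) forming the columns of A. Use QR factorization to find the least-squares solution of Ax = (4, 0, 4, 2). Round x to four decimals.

x = (-1.4820, 0.3309)

c_1 = (-3, 1, -3, -1); ‖c_1‖ = 4.4721, so e_1 = (-0.6708, 0.2236, -0.6708, -0.2236).
e_1·c_2 = (-0.6708)·0 + 0.2236·2 + (-0.6708)·(-3) + (-0.2236)·0 = 2.4597.
u_2 = c_2 − 2.4597·e_1 = (1.6500, 1.4500, -1.3500, 0.5500).
‖u_2‖ = 2.6363, so e_2 = (0.6259, 0.5500, -0.5121, 0.2086).
Qᵀb = (-5.8138, 0.8724).
Back-substitute: x_2 = 0.8724/2.6363 = 0.3309.
x_1 = (-5.8138 − 2.4597·0.3309)/4.4721 = -1.4820.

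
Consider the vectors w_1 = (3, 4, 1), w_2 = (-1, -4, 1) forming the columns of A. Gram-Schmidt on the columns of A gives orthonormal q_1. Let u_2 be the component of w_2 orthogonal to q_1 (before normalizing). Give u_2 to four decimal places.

u_2 = (1.0769, -1.2308, 1.6923)

w_1 = (3, 4, 1); ‖w_1‖ = 5.0990, so q_1 = (0.5883, 0.7845, 0.1961).
q_1·w_2 = 0.5883·(-1) + 0.7845·(-4) + 0.1961·1 = -3.5301.
u_2 = w_2 + 3.5301·q_1 = (1.0769, -1.2308, 1.6923).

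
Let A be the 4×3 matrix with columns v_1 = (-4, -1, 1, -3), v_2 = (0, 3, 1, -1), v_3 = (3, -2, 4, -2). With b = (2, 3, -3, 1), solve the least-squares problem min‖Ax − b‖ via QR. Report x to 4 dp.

q_1 = v_1/‖v_1‖ = (-4, -1, 1, -3)/5.1962 = (-0.7698, -0.1925, 0.1925, -0.5774).
r_{12} = q_1·v_2 = 0.1925.
u_2 = v_2 − 0.1925·q_1 = (0.1481, 3.0370, 0.9630, -0.8889).
‖u_2‖ = 3.3110, so q_2 = (0.0447, 0.9172, 0.2908, -0.2685).
r_{13} = q_1·v_3 = 0.0000; r_{23} = q_2·v_3 = 0.0000.
u_3 = v_3 − 0.0000·q_1 + 0.0000·q_2 = (3.0000, -2.0000, 4.0000, -2.0000).
‖u_3‖ = 5.7446, so q_3 = (0.5222, -0.3482, 0.6963, -0.3482).
Qᵀb = (-3.2717, 1.7003, -2.4371).
Back-substitute: x_3 = -2.4371/5.7446 = -0.4242.
x_2 = (1.7003 + 0.0000·(-0.4242))/3.3110 = 0.5135.
x_1 = (-3.2717 − 0.1925·0.5135 − 0.0000·(-0.4242))/5.1962 = -0.6486.

x = (-0.6486, 0.5135, -0.4242)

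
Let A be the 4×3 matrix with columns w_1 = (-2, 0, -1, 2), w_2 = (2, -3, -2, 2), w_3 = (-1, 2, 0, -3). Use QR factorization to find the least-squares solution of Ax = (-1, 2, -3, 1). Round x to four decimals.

w_1 = (-2, 0, -1, 2); ‖w_1‖ = 3.0000, so e_1 = (-0.6667, 0.0000, -0.3333, 0.6667).
e_1·w_2 = (-0.6667)·2 + 0.0000·(-3) + (-0.3333)·(-2) + 0.6667·2 = 0.6667.
u_2 = w_2 − 0.6667·e_1 = (2.4444, -3.0000, -1.7778, 1.5556).
‖u_2‖ = 4.5338, so e_2 = (0.5392, -0.6617, -0.3921, 0.3431).
e_1·w_3 = (-0.6667)·(-1) + 0.0000·2 + (-0.3333)·0 + 0.6667·(-3) = -1.3333; e_2·w_3 = 0.5392·(-1) + (-0.6617)·2 + (-0.3921)·0 + 0.3431·(-3) = -2.8918.
u_3 = w_3 + 1.3333·e_1 + 2.8918·e_2 = (-0.3297, 0.0865, -1.5784, -1.1189).
‖u_3‖ = 1.9646, so e_3 = (-0.1678, 0.0440, -0.8034, -0.5696).
Qᵀb = (2.3333, -0.3431, 2.0966).
Back-substitute: x_3 = 2.0966/1.9646 = 1.0672.
x_2 = (-0.3431 + 2.8918·1.0672)/4.5338 = 0.6050.
x_1 = (2.3333 − 0.6667·0.6050 + 1.3333·1.0672)/3.0000 = 1.1176.

x = (1.1176, 0.6050, 1.0672)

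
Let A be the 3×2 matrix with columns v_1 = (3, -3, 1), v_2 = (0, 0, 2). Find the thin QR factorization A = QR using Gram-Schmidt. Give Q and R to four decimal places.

v_1 = (3, -3, 1); ‖v_1‖ = 4.3589, so q_1 = (0.6882, -0.6882, 0.2294).
q_1·v_2 = 0.6882·0 + (-0.6882)·0 + 0.2294·2 = 0.4588.
u_2 = v_2 − 0.4588·q_1 = (-0.3158, 0.3158, 1.8947).
‖u_2‖ = 1.9467, so q_2 = (-0.1622, 0.1622, 0.9733).

Q = [[0.6882, -0.1622], [-0.6882, 0.1622], [0.2294, 0.9733]], R = [[4.3589, 0.4588], [0.0000, 1.9467]]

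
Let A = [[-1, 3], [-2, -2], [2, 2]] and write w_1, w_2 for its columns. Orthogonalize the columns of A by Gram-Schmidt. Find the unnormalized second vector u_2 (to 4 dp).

w_1 = (-1, -2, 2); ‖w_1‖ = 3.0000, so q_1 = (-0.3333, -0.6667, 0.6667).
q_1·w_2 = (-0.3333)·3 + (-0.6667)·(-2) + 0.6667·2 = 1.6667.
u_2 = w_2 − 1.6667·q_1 = (3.5556, -0.8889, 0.8889).

u_2 = (3.5556, -0.8889, 0.8889)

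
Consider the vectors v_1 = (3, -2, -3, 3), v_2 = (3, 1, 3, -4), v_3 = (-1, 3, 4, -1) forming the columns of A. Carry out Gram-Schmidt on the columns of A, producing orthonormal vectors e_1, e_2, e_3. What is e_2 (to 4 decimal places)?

e_2 = (0.8132, 0.0181, 0.3072, -0.4939)

e_1 = v_1/‖v_1‖ = (3, -2, -3, 3)/5.5678 = (0.5388, -0.3592, -0.5388, 0.5388).
r_{12} = e_1·v_2 = -2.5145.
u_2 = v_2 + 2.5145·e_1 = (4.3548, 0.0968, 1.6452, -2.6452).
‖u_2‖ = 5.3551, so e_2 = (0.8132, 0.0181, 0.3072, -0.4939).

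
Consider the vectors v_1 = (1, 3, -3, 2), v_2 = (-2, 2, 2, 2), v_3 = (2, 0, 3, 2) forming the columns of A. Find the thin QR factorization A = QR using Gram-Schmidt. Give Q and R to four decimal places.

v_1 = (1, 3, -3, 2); ‖v_1‖ = 4.7958, so q_1 = (0.2085, 0.6255, -0.6255, 0.4170).
q_1·v_2 = 0.2085·(-2) + 0.6255·2 + (-0.6255)·2 + 0.4170·2 = 0.4170.
u_2 = v_2 − 0.4170·q_1 = (-2.0870, 1.7391, 2.2609, 1.8261).
‖u_2‖ = 3.9782, so q_2 = (-0.5246, 0.4372, 0.5683, 0.4590).
q_1·v_3 = 0.2085·2 + 0.6255·0 + (-0.6255)·3 + 0.4170·2 = -0.6255; q_2·v_3 = (-0.5246)·2 + 0.4372·0 + 0.5683·3 + 0.4590·2 = 1.5738.
u_3 = v_3 + 0.6255·q_1 − 1.5738·q_2 = (2.9560, -0.2967, 1.7143, 1.5385).
‖u_3‖ = 3.7592, so q_3 = (0.7863, -0.0789, 0.4560, 0.4092).

Q = [[0.2085, -0.5246, 0.7863], [0.6255, 0.4372, -0.0789], [-0.6255, 0.5683, 0.4560], [0.4170, 0.4590, 0.4092]], R = [[4.7958, 0.4170, -0.6255], [0.0000, 3.9782, 1.5738], [0.0000, 0.0000, 3.7592]]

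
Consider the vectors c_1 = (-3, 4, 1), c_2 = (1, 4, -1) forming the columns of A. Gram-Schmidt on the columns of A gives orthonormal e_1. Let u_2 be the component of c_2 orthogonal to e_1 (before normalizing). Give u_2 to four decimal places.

u_2 = (2.3846, 2.1538, -1.4615)

e_1 = c_1/‖c_1‖ = (-3, 4, 1)/5.0990 = (-0.5883, 0.7845, 0.1961).
r_{12} = e_1·c_2 = 2.3534.
u_2 = c_2 − 2.3534·e_1 = (2.3846, 2.1538, -1.4615).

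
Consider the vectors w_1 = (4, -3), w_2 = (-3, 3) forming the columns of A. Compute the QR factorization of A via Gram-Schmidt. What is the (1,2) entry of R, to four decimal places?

r_{12} = -4.2000

e_1 = w_1/‖w_1‖ = (4, -3)/5.0000 = (0.8000, -0.6000).
r_{12} = e_1·w_2 = -4.2000.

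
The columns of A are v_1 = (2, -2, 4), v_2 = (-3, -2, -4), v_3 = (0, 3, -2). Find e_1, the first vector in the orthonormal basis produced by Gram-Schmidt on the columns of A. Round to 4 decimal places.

e_1 = v_1/‖v_1‖ = (2, -2, 4)/4.8990 = (0.4082, -0.4082, 0.8165).

e_1 = (0.4082, -0.4082, 0.8165)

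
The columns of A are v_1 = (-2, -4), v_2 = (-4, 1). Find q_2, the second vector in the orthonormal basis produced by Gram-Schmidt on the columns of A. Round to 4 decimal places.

v_1 = (-2, -4); ‖v_1‖ = 4.4721, so q_1 = (-0.4472, -0.8944).
q_1·v_2 = (-0.4472)·(-4) + (-0.8944)·1 = 0.8944.
u_2 = v_2 − 0.8944·q_1 = (-3.6000, 1.8000).
‖u_2‖ = 4.0249, so q_2 = (-0.8944, 0.4472).

q_2 = (-0.8944, 0.4472)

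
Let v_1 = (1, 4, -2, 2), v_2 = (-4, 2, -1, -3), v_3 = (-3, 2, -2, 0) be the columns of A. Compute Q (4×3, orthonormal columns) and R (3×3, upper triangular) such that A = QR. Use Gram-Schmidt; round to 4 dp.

Q = [[0.2000, -0.7303, -0.5580], [0.8000, 0.3651, -0.3720], [-0.4000, -0.1826, -0.3952], [0.4000, -0.5477, 0.6277]], R = [[5.0000, 0.0000, 1.8000], [0.0000, 5.4772, 3.2863], [0.0000, 0.0000, 1.7205]]

v_1 = (1, 4, -2, 2); ‖v_1‖ = 5.0000, so q_1 = (0.2000, 0.8000, -0.4000, 0.4000).
q_1·v_2 = 0.2000·(-4) + 0.8000·2 + (-0.4000)·(-1) + 0.4000·(-3) = 0.0000.
u_2 = v_2 − 0.0000·q_1 = (-4.0000, 2.0000, -1.0000, -3.0000).
‖u_2‖ = 5.4772, so q_2 = (-0.7303, 0.3651, -0.1826, -0.5477).
q_1·v_3 = 0.2000·(-3) + 0.8000·2 + (-0.4000)·(-2) + 0.4000·0 = 1.8000; q_2·v_3 = (-0.7303)·(-3) + 0.3651·2 + (-0.1826)·(-2) + (-0.5477)·0 = 3.2863.
u_3 = v_3 − 1.8000·q_1 − 3.2863·q_2 = (-0.9600, -0.6400, -0.6800, 1.0800).
‖u_3‖ = 1.7205, so q_3 = (-0.5580, -0.3720, -0.3952, 0.6277).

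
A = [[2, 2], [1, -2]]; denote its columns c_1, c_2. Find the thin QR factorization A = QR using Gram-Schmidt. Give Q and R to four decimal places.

q_1 = c_1/‖c_1‖ = (2, 1)/2.2361 = (0.8944, 0.4472).
r_{12} = q_1·c_2 = 0.8944.
u_2 = c_2 − 0.8944·q_1 = (1.2000, -2.4000).
‖u_2‖ = 2.6833, so q_2 = (0.4472, -0.8944).

Q = [[0.8944, 0.4472], [0.4472, -0.8944]], R = [[2.2361, 0.8944], [0.0000, 2.6833]]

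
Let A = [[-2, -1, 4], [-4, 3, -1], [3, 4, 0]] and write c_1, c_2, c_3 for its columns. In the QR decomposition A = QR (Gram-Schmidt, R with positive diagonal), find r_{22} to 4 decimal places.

r_{22} = 5.0855

q_1 = c_1/‖c_1‖ = (-2, -4, 3)/5.3852 = (-0.3714, -0.7428, 0.5571).
r_{12} = q_1·c_2 = 0.3714.
u_2 = c_2 − 0.3714·q_1 = (-0.8621, 3.2759, 3.7931).
r_{22} = ‖u_2‖ = 5.0855.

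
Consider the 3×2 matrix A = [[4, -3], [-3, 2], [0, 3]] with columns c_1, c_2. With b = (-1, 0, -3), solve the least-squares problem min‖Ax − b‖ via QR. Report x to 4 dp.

x = (-0.8673, -0.9823)

c_1 = (4, -3, 0); ‖c_1‖ = 5.0000, so e_1 = (0.8000, -0.6000, 0.0000).
e_1·c_2 = 0.8000·(-3) + (-0.6000)·2 + 0.0000·3 = -3.6000.
u_2 = c_2 + 3.6000·e_1 = (-0.1200, -0.1600, 3.0000).
‖u_2‖ = 3.0067, so e_2 = (-0.0399, -0.0532, 0.9978).
Qᵀb = (-0.8000, -2.9534).
Back-substitute: x_2 = -2.9534/3.0067 = -0.9823.
x_1 = (-0.8000 + 3.6000·(-0.9823))/5.0000 = -0.8673.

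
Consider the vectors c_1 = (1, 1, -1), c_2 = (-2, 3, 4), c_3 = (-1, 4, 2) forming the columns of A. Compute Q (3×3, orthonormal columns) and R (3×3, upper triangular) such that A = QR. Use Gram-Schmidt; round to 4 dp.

e_1 = c_1/‖c_1‖ = (1, 1, -1)/1.7321 = (0.5774, 0.5774, -0.5774).
r_{12} = e_1·c_2 = -1.7321.
u_2 = c_2 + 1.7321·e_1 = (-1.0000, 4.0000, 3.0000).
‖u_2‖ = 5.0990, so e_2 = (-0.1961, 0.7845, 0.5883).
r_{13} = e_1·c_3 = 0.5774; r_{23} = e_2·c_3 = 4.5107.
u_3 = c_3 − 0.5774·e_1 − 4.5107·e_2 = (-0.4487, 0.1282, -0.3205).
‖u_3‖ = 0.5661, so e_3 = (-0.7926, 0.2265, -0.5661).

Q = [[0.5774, -0.1961, -0.7926], [0.5774, 0.7845, 0.2265], [-0.5774, 0.5883, -0.5661]], R = [[1.7321, -1.7321, 0.5774], [0.0000, 5.0990, 4.5107], [0.0000, 0.0000, 0.5661]]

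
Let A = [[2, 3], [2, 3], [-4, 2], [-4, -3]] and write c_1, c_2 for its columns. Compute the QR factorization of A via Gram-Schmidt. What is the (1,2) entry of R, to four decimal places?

q_1 = c_1/‖c_1‖ = (2, 2, -4, -4)/6.3246 = (0.3162, 0.3162, -0.6325, -0.6325).
r_{12} = q_1·c_2 = 2.5298.

r_{12} = 2.5298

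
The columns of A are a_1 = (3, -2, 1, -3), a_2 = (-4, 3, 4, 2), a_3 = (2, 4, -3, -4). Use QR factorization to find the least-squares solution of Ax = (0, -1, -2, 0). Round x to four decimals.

a_1 = (3, -2, 1, -3); ‖a_1‖ = 4.7958, so e_1 = (0.6255, -0.4170, 0.2085, -0.6255).
e_1·a_2 = 0.6255·(-4) + (-0.4170)·3 + 0.2085·4 + (-0.6255)·2 = -4.1703.
u_2 = a_2 + 4.1703·e_1 = (-1.3913, 1.2609, 4.8696, -0.6087).
‖u_2‖ = 5.2544, so e_2 = (-0.2648, 0.2400, 0.9268, -0.1158).
e_1·a_3 = 0.6255·2 + (-0.4170)·4 + 0.2085·(-3) + (-0.6255)·(-4) = 1.4596; e_2·a_3 = (-0.2648)·2 + 0.2400·4 + 0.9268·(-3) + (-0.1158)·(-4) = -1.8866.
u_3 = a_3 − 1.4596·e_1 + 1.8866·e_2 = (0.5874, 5.0614, -1.5559, -3.3055).
‖u_3‖ = 6.2698, so e_3 = (0.0937, 0.8073, -0.2482, -0.5272).
Qᵀb = (0.0000, -2.0935, -0.3110).
Back-substitute: x_3 = -0.3110/6.2698 = -0.0496.
x_2 = (-2.0935 + 1.8866·(-0.0496))/5.2544 = -0.4162.
x_1 = (0.0000 + 4.1703·(-0.4162) − 1.4596·(-0.0496))/4.7958 = -0.3468.

x = (-0.3468, -0.4162, -0.0496)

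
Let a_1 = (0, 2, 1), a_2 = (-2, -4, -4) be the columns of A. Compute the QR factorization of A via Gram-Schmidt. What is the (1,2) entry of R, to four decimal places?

e_1 = a_1/‖a_1‖ = (0, 2, 1)/2.2361 = (0.0000, 0.8944, 0.4472).
r_{12} = e_1·a_2 = -5.3666.

r_{12} = -5.3666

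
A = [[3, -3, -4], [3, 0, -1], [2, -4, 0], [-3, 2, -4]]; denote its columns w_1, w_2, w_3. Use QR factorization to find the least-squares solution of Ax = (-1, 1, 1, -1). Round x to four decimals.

x = (0.2023, 0.0257, 0.2274)

w_1 = (3, 3, 2, -3); ‖w_1‖ = 5.5678, so e_1 = (0.5388, 0.5388, 0.3592, -0.5388).
e_1·w_2 = 0.5388·(-3) + 0.5388·0 + 0.3592·(-4) + (-0.5388)·2 = -4.1309.
u_2 = w_2 + 4.1309·e_1 = (-0.7742, 2.2258, -2.5161, -0.2258).
‖u_2‖ = 3.4548, so e_2 = (-0.2241, 0.6443, -0.7283, -0.0654).
e_1·w_3 = 0.5388·(-4) + 0.5388·(-1) + 0.3592·0 + (-0.5388)·(-4) = -0.5388; e_2·w_3 = (-0.2241)·(-4) + 0.6443·(-1) + (-0.7283)·0 + (-0.0654)·(-4) = 0.5135.
u_3 = w_3 + 0.5388·e_1 − 0.5135·e_2 = (-3.5946, -1.0405, 0.5676, -4.2568).
‖u_3‖ = 5.6961, so e_3 = (-0.6311, -0.1827, 0.0996, -0.7473).
Qᵀb = (0.8980, 0.2054, 1.2953).
Back-substitute: x_3 = 1.2953/5.6961 = 0.2274.
x_2 = (0.2054 − 0.5135·0.2274)/3.4548 = 0.0257.
x_1 = (0.8980 + 4.1309·0.0257 + 0.5388·0.2274)/5.5678 = 0.2023.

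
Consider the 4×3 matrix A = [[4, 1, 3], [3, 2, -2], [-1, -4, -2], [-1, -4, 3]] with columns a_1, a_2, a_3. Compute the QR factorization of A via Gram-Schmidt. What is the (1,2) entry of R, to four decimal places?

a_1 = (4, 3, -1, -1); ‖a_1‖ = 5.1962, so e_1 = (0.7698, 0.5774, -0.1925, -0.1925).
r_{12} = e_1·a_2 = 3.4641.

r_{12} = 3.4641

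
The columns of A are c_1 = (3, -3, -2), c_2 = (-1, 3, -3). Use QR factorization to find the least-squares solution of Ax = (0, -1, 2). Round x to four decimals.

x = (-0.1911, -0.5340)

c_1 = (3, -3, -2); ‖c_1‖ = 4.6904, so e_1 = (0.6396, -0.6396, -0.4264).
e_1·c_2 = 0.6396·(-1) + (-0.6396)·3 + (-0.4264)·(-3) = -1.2792.
u_2 = c_2 + 1.2792·e_1 = (-0.1818, 2.1818, -3.5455).
‖u_2‖ = 4.1670, so e_2 = (-0.0436, 0.5236, -0.8508).
Qᵀb = (-0.2132, -2.2253).
Back-substitute: x_2 = -2.2253/4.1670 = -0.5340.
x_1 = (-0.2132 + 1.2792·(-0.5340))/4.6904 = -0.1911.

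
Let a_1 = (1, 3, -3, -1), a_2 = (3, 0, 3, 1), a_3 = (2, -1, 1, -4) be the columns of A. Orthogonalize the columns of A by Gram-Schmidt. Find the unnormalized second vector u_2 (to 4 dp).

u_2 = (3.3500, 1.0500, 1.9500, 0.6500)

q_1 = a_1/‖a_1‖ = (1, 3, -3, -1)/4.4721 = (0.2236, 0.6708, -0.6708, -0.2236).
r_{12} = q_1·a_2 = -1.5652.
u_2 = a_2 + 1.5652·q_1 = (3.3500, 1.0500, 1.9500, 0.6500).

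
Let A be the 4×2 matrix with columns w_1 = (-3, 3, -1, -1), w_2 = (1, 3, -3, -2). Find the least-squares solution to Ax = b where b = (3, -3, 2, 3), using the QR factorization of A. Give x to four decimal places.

x = (-0.9764, -0.3156)

e_1 = w_1/‖w_1‖ = (-3, 3, -1, -1)/4.4721 = (-0.6708, 0.6708, -0.2236, -0.2236).
r_{12} = e_1·w_2 = 2.4597.
u_2 = w_2 − 2.4597·e_1 = (2.6500, 1.3500, -2.4500, -1.4500).
‖u_2‖ = 4.1170, so e_2 = (0.6437, 0.3279, -0.5951, -0.3522).
Qᵀb = (-5.1430, -1.2995).
Back-substitute: x_2 = -1.2995/4.1170 = -0.3156.
x_1 = (-5.1430 − 2.4597·(-0.3156))/4.4721 = -0.9764.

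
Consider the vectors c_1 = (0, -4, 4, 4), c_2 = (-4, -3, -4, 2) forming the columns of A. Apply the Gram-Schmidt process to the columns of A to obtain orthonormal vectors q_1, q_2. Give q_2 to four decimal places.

q_1 = c_1/‖c_1‖ = (0, -4, 4, 4)/6.9282 = (0.0000, -0.5774, 0.5774, 0.5774).
r_{12} = q_1·c_2 = 0.5774.
u_2 = c_2 − 0.5774·q_1 = (-4.0000, -2.6667, -4.3333, 1.6667).
‖u_2‖ = 6.6833, so q_2 = (-0.5985, -0.3990, -0.6484, 0.2494).

q_2 = (-0.5985, -0.3990, -0.6484, 0.2494)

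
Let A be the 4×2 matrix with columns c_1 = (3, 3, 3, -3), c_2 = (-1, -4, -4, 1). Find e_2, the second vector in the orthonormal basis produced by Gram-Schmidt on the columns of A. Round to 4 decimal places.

e_1 = c_1/‖c_1‖ = (3, 3, 3, -3)/6.0000 = (0.5000, 0.5000, 0.5000, -0.5000).
r_{12} = e_1·c_2 = -5.0000.
u_2 = c_2 + 5.0000·e_1 = (1.5000, -1.5000, -1.5000, -1.5000).
‖u_2‖ = 3.0000, so e_2 = (0.5000, -0.5000, -0.5000, -0.5000).

e_2 = (0.5000, -0.5000, -0.5000, -0.5000)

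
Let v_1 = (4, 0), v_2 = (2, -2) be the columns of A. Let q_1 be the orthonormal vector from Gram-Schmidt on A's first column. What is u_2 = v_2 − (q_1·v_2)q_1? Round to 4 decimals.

v_1 = (4, 0); ‖v_1‖ = 4.0000, so q_1 = (1.0000, 0.0000).
q_1·v_2 = 1.0000·2 + 0.0000·(-2) = 2.0000.
u_2 = v_2 − 2.0000·q_1 = (0.0000, -2.0000).

u_2 = (0.0000, -2.0000)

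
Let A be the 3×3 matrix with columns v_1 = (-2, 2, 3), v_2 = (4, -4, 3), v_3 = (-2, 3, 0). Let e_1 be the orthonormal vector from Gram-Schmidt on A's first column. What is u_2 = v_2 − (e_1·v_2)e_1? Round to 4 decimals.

u_2 = (3.1765, -3.1765, 4.2353)

v_1 = (-2, 2, 3); ‖v_1‖ = 4.1231, so e_1 = (-0.4851, 0.4851, 0.7276).
e_1·v_2 = (-0.4851)·4 + 0.4851·(-4) + 0.7276·3 = -1.6977.
u_2 = v_2 + 1.6977·e_1 = (3.1765, -3.1765, 4.2353).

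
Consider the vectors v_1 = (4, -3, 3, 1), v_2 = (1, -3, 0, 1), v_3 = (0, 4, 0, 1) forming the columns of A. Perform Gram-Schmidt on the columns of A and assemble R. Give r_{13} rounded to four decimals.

v_1 = (4, -3, 3, 1); ‖v_1‖ = 5.9161, so q_1 = (0.6761, -0.5071, 0.5071, 0.1690).
r_{13} = q_1·v_3 = -1.8593.

r_{13} = -1.8593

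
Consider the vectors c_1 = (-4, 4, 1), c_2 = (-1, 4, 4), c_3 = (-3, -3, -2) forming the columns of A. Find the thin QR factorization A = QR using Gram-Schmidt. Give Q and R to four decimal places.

Q = [[-0.6963, 0.4842, -0.5298], [0.6963, 0.2767, -0.6623], [0.1741, 0.8301, 0.5298]], R = [[5.7446, 4.1779, -0.3482], [0.0000, 3.9428, -3.9428], [0.0000, 0.0000, 2.5166]]

c_1 = (-4, 4, 1); ‖c_1‖ = 5.7446, so e_1 = (-0.6963, 0.6963, 0.1741).
e_1·c_2 = (-0.6963)·(-1) + 0.6963·4 + 0.1741·4 = 4.1779.
u_2 = c_2 − 4.1779·e_1 = (1.9091, 1.0909, 3.2727).
‖u_2‖ = 3.9428, so e_2 = (0.4842, 0.2767, 0.8301).
e_1·c_3 = (-0.6963)·(-3) + 0.6963·(-3) + 0.1741·(-2) = -0.3482; e_2·c_3 = 0.4842·(-3) + 0.2767·(-3) + 0.8301·(-2) = -3.9428.
u_3 = c_3 + 0.3482·e_1 + 3.9428·e_2 = (-1.3333, -1.6667, 1.3333).
‖u_3‖ = 2.5166, so e_3 = (-0.5298, -0.6623, 0.5298).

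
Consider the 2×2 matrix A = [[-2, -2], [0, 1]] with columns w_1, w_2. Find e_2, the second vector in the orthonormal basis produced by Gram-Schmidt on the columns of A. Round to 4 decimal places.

e_2 = (0.0000, 1.0000)

e_1 = w_1/‖w_1‖ = (-2, 0)/2.0000 = (-1.0000, 0.0000).
r_{12} = e_1·w_2 = 2.0000.
u_2 = w_2 − 2.0000·e_1 = (0.0000, 1.0000).
‖u_2‖ = 1.0000, so e_2 = (0.0000, 1.0000).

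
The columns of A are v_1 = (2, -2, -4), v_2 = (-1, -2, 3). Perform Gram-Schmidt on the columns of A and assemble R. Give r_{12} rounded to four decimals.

r_{12} = -2.0412

v_1 = (2, -2, -4); ‖v_1‖ = 4.8990, so e_1 = (0.4082, -0.4082, -0.8165).
r_{12} = e_1·v_2 = -2.0412.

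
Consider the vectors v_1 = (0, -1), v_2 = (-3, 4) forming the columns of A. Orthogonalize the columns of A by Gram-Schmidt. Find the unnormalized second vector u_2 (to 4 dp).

u_2 = (-3.0000, 0.0000)

e_1 = v_1/‖v_1‖ = (0, -1)/1.0000 = (0.0000, -1.0000).
r_{12} = e_1·v_2 = -4.0000.
u_2 = v_2 + 4.0000·e_1 = (-3.0000, 0.0000).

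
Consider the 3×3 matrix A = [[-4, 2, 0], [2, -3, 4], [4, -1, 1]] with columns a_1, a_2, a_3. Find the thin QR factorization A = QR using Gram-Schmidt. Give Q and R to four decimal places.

Q = [[-0.6667, 0.0000, 0.7454], [0.3333, -0.8944, 0.2981], [0.6667, 0.4472, 0.5963]], R = [[6.0000, -3.0000, 2.0000], [0.0000, 2.2361, -3.1305], [0.0000, 0.0000, 1.7889]]

a_1 = (-4, 2, 4); ‖a_1‖ = 6.0000, so e_1 = (-0.6667, 0.3333, 0.6667).
e_1·a_2 = (-0.6667)·2 + 0.3333·(-3) + 0.6667·(-1) = -3.0000.
u_2 = a_2 + 3.0000·e_1 = (0.0000, -2.0000, 1.0000).
‖u_2‖ = 2.2361, so e_2 = (0.0000, -0.8944, 0.4472).
e_1·a_3 = (-0.6667)·0 + 0.3333·4 + 0.6667·1 = 2.0000; e_2·a_3 = 0.0000·0 + (-0.8944)·4 + 0.4472·1 = -3.1305.
u_3 = a_3 − 2.0000·e_1 + 3.1305·e_2 = (1.3333, 0.5333, 1.0667).
‖u_3‖ = 1.7889, so e_3 = (0.7454, 0.2981, 0.5963).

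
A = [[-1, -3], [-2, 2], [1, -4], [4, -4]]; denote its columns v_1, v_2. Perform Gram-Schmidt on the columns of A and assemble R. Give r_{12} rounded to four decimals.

q_1 = v_1/‖v_1‖ = (-1, -2, 1, 4)/4.6904 = (-0.2132, -0.4264, 0.2132, 0.8528).
r_{12} = q_1·v_2 = -4.4772.

r_{12} = -4.4772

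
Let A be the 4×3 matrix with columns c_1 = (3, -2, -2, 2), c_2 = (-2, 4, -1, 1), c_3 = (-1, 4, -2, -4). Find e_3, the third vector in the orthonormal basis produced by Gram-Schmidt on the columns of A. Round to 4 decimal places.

c_1 = (3, -2, -2, 2); ‖c_1‖ = 4.5826, so e_1 = (0.6547, -0.4364, -0.4364, 0.4364).
e_1·c_2 = 0.6547·(-2) + (-0.4364)·4 + (-0.4364)·(-1) + 0.4364·1 = -2.1822.
u_2 = c_2 + 2.1822·e_1 = (-0.5714, 3.0476, -1.9524, 1.9524).
‖u_2‖ = 4.1519, so e_2 = (-0.1376, 0.7340, -0.4702, 0.4702).
e_1·c_3 = 0.6547·(-1) + (-0.4364)·4 + (-0.4364)·(-2) + 0.4364·(-4) = -3.2733; e_2·c_3 = (-0.1376)·(-1) + 0.7340·4 + (-0.4702)·(-2) + 0.4702·(-4) = 2.1333.
u_3 = c_3 + 3.2733·e_1 − 2.1333·e_2 = (1.4365, 1.0055, -2.4254, -3.5746).
‖u_3‖ = 4.6621, so e_3 = (0.3081, 0.2157, -0.5202, -0.7667).

e_3 = (0.3081, 0.2157, -0.5202, -0.7667)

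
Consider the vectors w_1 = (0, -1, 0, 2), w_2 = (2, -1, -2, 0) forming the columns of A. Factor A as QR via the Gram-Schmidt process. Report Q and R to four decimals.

e_1 = w_1/‖w_1‖ = (0, -1, 0, 2)/2.2361 = (0.0000, -0.4472, 0.0000, 0.8944).
r_{12} = e_1·w_2 = 0.4472.
u_2 = w_2 − 0.4472·e_1 = (2.0000, -0.8000, -2.0000, -0.4000).
‖u_2‖ = 2.9665, so e_2 = (0.6742, -0.2697, -0.6742, -0.1348).

Q = [[0.0000, 0.6742], [-0.4472, -0.2697], [0.0000, -0.6742], [0.8944, -0.1348]], R = [[2.2361, 0.4472], [0.0000, 2.9665]]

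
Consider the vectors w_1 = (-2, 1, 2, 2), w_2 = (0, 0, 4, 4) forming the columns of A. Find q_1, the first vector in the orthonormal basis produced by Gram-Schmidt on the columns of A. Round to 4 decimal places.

q_1 = (-0.5547, 0.2774, 0.5547, 0.5547)

w_1 = (-2, 1, 2, 2); ‖w_1‖ = 3.6056, so q_1 = (-0.5547, 0.2774, 0.5547, 0.5547).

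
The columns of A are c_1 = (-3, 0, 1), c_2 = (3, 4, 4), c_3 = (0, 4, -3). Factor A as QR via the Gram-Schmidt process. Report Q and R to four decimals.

Q = [[-0.9487, 0.2417, -0.2039], [0.0000, 0.6447, 0.7645], [0.3162, 0.7252, -0.6116]], R = [[3.1623, -1.5811, -0.9487], [0.0000, 6.2048, 0.4029], [0.0000, 0.0000, 4.8926]]

c_1 = (-3, 0, 1); ‖c_1‖ = 3.1623, so q_1 = (-0.9487, 0.0000, 0.3162).
q_1·c_2 = (-0.9487)·3 + 0.0000·4 + 0.3162·4 = -1.5811.
u_2 = c_2 + 1.5811·q_1 = (1.5000, 4.0000, 4.5000).
‖u_2‖ = 6.2048, so q_2 = (0.2417, 0.6447, 0.7252).
q_1·c_3 = (-0.9487)·0 + 0.0000·4 + 0.3162·(-3) = -0.9487; q_2·c_3 = 0.2417·0 + 0.6447·4 + 0.7252·(-3) = 0.4029.
u_3 = c_3 + 0.9487·q_1 − 0.4029·q_2 = (-0.9974, 3.7403, -2.9922).
‖u_3‖ = 4.8926, so q_3 = (-0.2039, 0.7645, -0.6116).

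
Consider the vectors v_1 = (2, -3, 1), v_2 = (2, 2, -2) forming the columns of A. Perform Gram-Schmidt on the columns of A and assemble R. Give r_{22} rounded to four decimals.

v_1 = (2, -3, 1); ‖v_1‖ = 3.7417, so q_1 = (0.5345, -0.8018, 0.2673).
q_1·v_2 = 0.5345·2 + (-0.8018)·2 + 0.2673·(-2) = -1.0690.
u_2 = v_2 + 1.0690·q_1 = (2.5714, 1.1429, -1.7143).
r_{22} = ‖u_2‖ = 3.2950.

r_{22} = 3.2950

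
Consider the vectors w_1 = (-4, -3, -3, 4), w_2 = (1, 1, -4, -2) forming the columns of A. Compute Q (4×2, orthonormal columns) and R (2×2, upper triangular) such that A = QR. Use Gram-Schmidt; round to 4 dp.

q_1 = w_1/‖w_1‖ = (-4, -3, -3, 4)/7.0711 = (-0.5657, -0.4243, -0.4243, 0.5657).
r_{12} = q_1·w_2 = -0.4243.
u_2 = w_2 + 0.4243·q_1 = (0.7600, 0.8200, -4.1800, -1.7600).
‖u_2‖ = 4.6712, so q_2 = (0.1627, 0.1755, -0.8948, -0.3768).

Q = [[-0.5657, 0.1627], [-0.4243, 0.1755], [-0.4243, -0.8948], [0.5657, -0.3768]], R = [[7.0711, -0.4243], [0.0000, 4.6712]]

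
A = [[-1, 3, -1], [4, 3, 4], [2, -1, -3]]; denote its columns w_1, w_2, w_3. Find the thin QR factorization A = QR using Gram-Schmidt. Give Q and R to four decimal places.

e_1 = w_1/‖w_1‖ = (-1, 4, 2)/4.5826 = (-0.2182, 0.8729, 0.4364).
r_{12} = e_1·w_2 = 1.5275.
u_2 = w_2 − 1.5275·e_1 = (3.3333, 1.6667, -1.6667).
‖u_2‖ = 4.0825, so e_2 = (0.8165, 0.4082, -0.4082).
r_{13} = e_1·w_3 = 2.4004; r_{23} = e_2·w_3 = 2.0412.
u_3 = w_3 − 2.4004·e_1 − 2.0412·e_2 = (-2.1429, 1.0714, -3.2143).
‖u_3‖ = 4.0089, so e_3 = (-0.5345, 0.2673, -0.8018).

Q = [[-0.2182, 0.8165, -0.5345], [0.8729, 0.4082, 0.2673], [0.4364, -0.4082, -0.8018]], R = [[4.5826, 1.5275, 2.4004], [0.0000, 4.0825, 2.0412], [0.0000, 0.0000, 4.0089]]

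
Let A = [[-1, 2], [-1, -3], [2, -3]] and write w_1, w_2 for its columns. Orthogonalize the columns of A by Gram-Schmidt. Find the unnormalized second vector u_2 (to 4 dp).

u_2 = (1.1667, -3.8333, -1.3333)

w_1 = (-1, -1, 2); ‖w_1‖ = 2.4495, so q_1 = (-0.4082, -0.4082, 0.8165).
q_1·w_2 = (-0.4082)·2 + (-0.4082)·(-3) + 0.8165·(-3) = -2.0412.
u_2 = w_2 + 2.0412·q_1 = (1.1667, -3.8333, -1.3333).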